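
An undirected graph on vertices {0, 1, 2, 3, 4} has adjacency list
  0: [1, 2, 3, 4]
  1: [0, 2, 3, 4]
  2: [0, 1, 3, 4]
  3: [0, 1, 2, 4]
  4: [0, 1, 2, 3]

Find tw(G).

4

A width-4 tree decomposition is:
Bags: B1 = {0, 1, 2, 3, 4}
Tree: (single bag)
With just one bag of size 5, the width is 5 − 1 = 4, so tw(G) ≤ 4. For the lower bound, the 5 vertices {0, 1, 2, 3, 4} are pairwise adjacent, and any tree decomposition puts a clique entirely inside one bag — forcing width ≥ 4. The upper and lower bounds meet at 4, so that is the treewidth.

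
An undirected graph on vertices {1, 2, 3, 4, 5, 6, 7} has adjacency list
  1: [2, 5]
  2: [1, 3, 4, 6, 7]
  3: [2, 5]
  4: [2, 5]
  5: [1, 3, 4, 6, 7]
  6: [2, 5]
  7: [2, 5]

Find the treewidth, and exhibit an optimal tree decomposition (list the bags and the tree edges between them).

Every bag has size at most 3, so the width is 3 − 1 = 2 and tw(G) ≤ 2. Since 5–3–2–4–5 is a cycle in G, G is not acyclic. Forests are exactly the graphs of treewidth ≤ 1, so tw(G) ≥ 2. Hence tw(G) = 2 exactly.

Treewidth 2.
One such decomposition:
Bags: B1 = {2, 3, 5}  B2 = {2, 4, 5}  B3 = {2, 5, 7}  B4 = {1, 2, 5}  B5 = {2, 5, 6}
Tree: B1–B2, B2–B3, B3–B4, B4–B5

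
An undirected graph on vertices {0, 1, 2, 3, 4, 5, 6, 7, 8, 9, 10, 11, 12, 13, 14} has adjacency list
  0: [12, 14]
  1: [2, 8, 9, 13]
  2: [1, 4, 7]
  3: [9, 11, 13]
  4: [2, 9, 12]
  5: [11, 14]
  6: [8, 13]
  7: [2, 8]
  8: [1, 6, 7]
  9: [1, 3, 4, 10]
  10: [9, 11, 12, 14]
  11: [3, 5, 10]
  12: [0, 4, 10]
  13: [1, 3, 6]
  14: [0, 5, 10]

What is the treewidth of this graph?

3

A width-3 tree decomposition is:
Bags: B1 = {2, 6, 7, 8}  B2 = {1, 2, 6, 8}  B3 = {1, 2, 6, 13}  B4 = {1, 2, 4, 13}  B5 = {1, 4, 9, 13}  B6 = {3, 4, 9, 13}  B7 = {3, 4, 9, 12}  B8 = {3, 9, 10, 12}  B9 = {3, 10, 11, 12}  B10 = {0, 10, 11, 12}  B11 = {0, 10, 11, 14}  B12 = {0, 5, 11, 14}
Tree: B1–B2, B2–B3, B3–B4, B4–B5, B5–B6, B6–B7, B7–B8, B8–B9, B9–B10, B10–B11, B11–B12
The largest bag has 4 vertices, giving width 3; this decomposition certifies tw(G) ≤ 3. For the lower bound: the 4 vertex sets {6,7,8}, {2}, {1}, {3,4,9,13} are disjoint, each induces a connected subgraph, and every pair is joined by at least one edge of G. Contracting each set to a single vertex therefore yields K_{4} as a minor, and since treewidth is minor-monotone, tw(G) ≥ tw(K_{4}) = 3. Hence tw(G) = 3 exactly.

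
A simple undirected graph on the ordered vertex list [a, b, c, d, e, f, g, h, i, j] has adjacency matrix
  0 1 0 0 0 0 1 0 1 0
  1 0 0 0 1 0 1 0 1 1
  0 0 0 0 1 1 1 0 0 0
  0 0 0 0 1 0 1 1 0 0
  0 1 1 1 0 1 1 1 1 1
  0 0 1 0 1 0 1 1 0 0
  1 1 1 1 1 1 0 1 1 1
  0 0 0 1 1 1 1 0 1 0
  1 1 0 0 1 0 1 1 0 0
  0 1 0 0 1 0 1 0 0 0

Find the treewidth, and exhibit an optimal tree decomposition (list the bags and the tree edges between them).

Treewidth 3.
One optimal decomposition is:
Bags: B1 = {e, g, h, i}  B2 = {e, f, g, h}  B3 = {b, e, g, i}  B4 = {c, e, f, g}  B5 = {a, b, g, i}  B6 = {b, e, g, j}  B7 = {d, e, g, h}
Tree: B1–B2, B1–B3, B2–B4, B3–B5, B3–B6, B1–B7

Every bag has size at most 4, so the width is 4 − 1 = 3 and tw(G) ≤ 3. Conversely, {b, e, g, j} is a clique of size 4, and the vertices of any clique must share a bag in every tree decomposition; so some bag has ≥ 4 vertices and tw(G) ≥ 3. Hence tw(G) = 3 exactly.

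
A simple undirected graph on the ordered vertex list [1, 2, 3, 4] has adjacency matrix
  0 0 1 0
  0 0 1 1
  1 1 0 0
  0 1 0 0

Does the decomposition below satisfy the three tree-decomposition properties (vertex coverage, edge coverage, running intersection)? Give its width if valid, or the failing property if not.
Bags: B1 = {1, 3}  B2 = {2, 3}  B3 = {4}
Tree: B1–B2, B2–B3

No — edge (2,4) lies in no bag.

A tree decomposition must satisfy three properties: every vertex lies in some bag; for every edge, both endpoints lie together in some bag; and for every vertex, the bags containing it form a connected subtree. Here edge (2,4) lies in no bag, so the decomposition is invalid.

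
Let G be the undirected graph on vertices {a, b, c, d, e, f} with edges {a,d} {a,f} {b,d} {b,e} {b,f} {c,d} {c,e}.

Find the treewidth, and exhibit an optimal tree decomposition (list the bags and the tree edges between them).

Each bag holds 3 vertices, so the decomposition has width 2, which upper-bounds the treewidth. For the lower bound, G contains the cycle c–e–b–d–c, so G is not a forest; only forests have treewidth ≤ 1, hence tw(G) ≥ 2. Combining the bounds, tw(G) = 2.

Treewidth 2.
One optimal decomposition is:
Bags: B1 = {c, d, e}  B2 = {b, d, e}  B3 = {a, b, d}  B4 = {a, b, f}
Tree: B1–B2, B2–B3, B3–B4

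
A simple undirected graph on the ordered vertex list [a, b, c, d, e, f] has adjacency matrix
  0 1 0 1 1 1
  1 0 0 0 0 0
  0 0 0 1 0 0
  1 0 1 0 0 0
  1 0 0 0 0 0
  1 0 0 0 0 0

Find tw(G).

1

A width-1 tree decomposition is:
Bags: B1 = {a, d}  B2 = {c, d}  B3 = {a, f}  B4 = {a, e}  B5 = {a, b}
Tree: B1–B2, B1–B3, B3–B4, B4–B5
Every bag has size at most 2, so the width is 2 − 1 = 1 and tw(G) ≤ 1. Since G has at least one edge (e.g. d–a), it is not an edgeless graph, so tw(G) ≥ 1. Hence tw(G) = 1 exactly.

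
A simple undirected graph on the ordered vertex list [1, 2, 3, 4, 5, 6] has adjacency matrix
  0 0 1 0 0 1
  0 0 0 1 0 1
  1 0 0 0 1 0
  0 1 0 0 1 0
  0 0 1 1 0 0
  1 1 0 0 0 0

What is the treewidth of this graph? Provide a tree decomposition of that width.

Treewidth 2.
One optimal decomposition is:
Bags: B1 = {1, 2, 6}  B2 = {1, 2, 4}  B3 = {1, 4, 5}  B4 = {1, 3, 5}
Tree: B1–B2, B2–B3, B3–B4

The largest bag has 3 vertices, giving width 2; this decomposition certifies tw(G) ≤ 2. For the lower bound, G contains the cycle 1–6–2–4–5–3–1, so G is not a forest; only forests have treewidth ≤ 1, hence tw(G) ≥ 2. Hence tw(G) = 2 exactly.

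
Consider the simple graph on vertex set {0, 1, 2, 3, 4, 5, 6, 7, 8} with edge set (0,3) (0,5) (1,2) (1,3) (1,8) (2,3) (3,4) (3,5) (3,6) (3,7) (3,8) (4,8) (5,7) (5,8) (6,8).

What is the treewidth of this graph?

A width-2 tree decomposition is:
Bags: B1 = {3, 6, 8}  B2 = {1, 3, 8}  B3 = {3, 5, 8}  B4 = {1, 2, 3}  B5 = {3, 4, 8}  B6 = {0, 3, 5}  B7 = {3, 5, 7}
Tree: B1–B2, B1–B3, B2–B4, B3–B5, B3–B6, B3–B7
Every bag has size at most 3, so the width is 3 − 1 = 2 and tw(G) ≤ 2. On the other hand G contains the 3-clique {0, 3, 5}. A clique must lie in a single bag of any decomposition, so no decomposition can have width below 2. Therefore the treewidth is 2.

2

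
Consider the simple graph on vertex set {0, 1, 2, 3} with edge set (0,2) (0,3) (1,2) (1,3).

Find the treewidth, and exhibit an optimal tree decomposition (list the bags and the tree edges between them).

Treewidth 2.
One such decomposition:
Bags: B1 = {0, 1, 2}  B2 = {0, 1, 3}
Tree: B1–B2

Each bag holds 3 vertices, so the decomposition has width 2, which upper-bounds the treewidth. Since 0–2–1–3–0 is a cycle in G, G is not acyclic. Forests are exactly the graphs of treewidth ≤ 1, so tw(G) ≥ 2. Therefore the treewidth is 2.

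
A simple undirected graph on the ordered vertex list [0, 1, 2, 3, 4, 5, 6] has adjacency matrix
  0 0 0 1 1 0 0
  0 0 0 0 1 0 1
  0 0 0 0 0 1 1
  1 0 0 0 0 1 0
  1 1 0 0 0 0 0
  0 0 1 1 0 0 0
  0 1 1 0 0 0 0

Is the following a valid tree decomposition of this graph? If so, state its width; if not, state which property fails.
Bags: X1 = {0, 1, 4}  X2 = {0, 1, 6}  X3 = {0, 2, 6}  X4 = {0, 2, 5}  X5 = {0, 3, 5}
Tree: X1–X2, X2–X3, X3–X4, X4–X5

Yes; width 2.

Checking the three conditions: (i) the bags cover all of {0, 1, 2, 3, 4, 5, 6}; (ii) for each edge, some bag contains both endpoints; (iii) the bags containing any fixed vertex form a subtree. All hold, so the decomposition is valid with width 3 − 1 = 2.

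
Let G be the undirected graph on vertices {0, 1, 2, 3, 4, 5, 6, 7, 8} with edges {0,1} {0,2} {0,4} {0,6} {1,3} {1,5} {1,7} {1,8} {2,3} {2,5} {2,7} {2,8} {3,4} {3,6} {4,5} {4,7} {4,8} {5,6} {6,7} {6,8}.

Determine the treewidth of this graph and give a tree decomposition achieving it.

Treewidth 4.
Bags: B1 = {1, 2, 4, 5, 6}  B2 = {1, 2, 4, 6, 7}  B3 = {0, 1, 2, 4, 6}  B4 = {1, 2, 4, 6, 8}  B5 = {1, 2, 3, 4, 6}
Tree: B1–B2, B2–B3, B3–B4, B4–B5

Every bag has size at most 5, so the width is 5 − 1 = 4 and tw(G) ≤ 4. For the lower bound: the 5 vertex sets {4,5}, {1,7}, {0,2}, {6}, {8} are disjoint, each induces a connected subgraph, and every pair is joined by at least one edge of G. Contracting each set to a single vertex therefore yields K_{5} as a minor, and since treewidth is minor-monotone, tw(G) ≥ tw(K_{5}) = 4. The upper and lower bounds meet at 4, so that is the treewidth.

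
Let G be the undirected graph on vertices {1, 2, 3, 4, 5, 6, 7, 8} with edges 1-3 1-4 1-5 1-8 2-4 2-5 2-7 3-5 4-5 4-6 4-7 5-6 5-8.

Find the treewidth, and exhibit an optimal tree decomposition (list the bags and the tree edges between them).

The largest bag has 3 vertices, giving width 2; this decomposition certifies tw(G) ≤ 2. Conversely, {1, 5, 8} is a clique of size 3, and the vertices of any clique must share a bag in every tree decomposition; so some bag has ≥ 3 vertices and tw(G) ≥ 2. Combining the bounds, tw(G) = 2.

Treewidth 2.
One such decomposition:
Bags: B1 = {1, 4, 5}  B2 = {4, 5, 6}  B3 = {1, 5, 8}  B4 = {1, 3, 5}  B5 = {2, 4, 5}  B6 = {2, 4, 7}
Tree: B1–B2, B1–B3, B3–B4, B1–B5, B5–B6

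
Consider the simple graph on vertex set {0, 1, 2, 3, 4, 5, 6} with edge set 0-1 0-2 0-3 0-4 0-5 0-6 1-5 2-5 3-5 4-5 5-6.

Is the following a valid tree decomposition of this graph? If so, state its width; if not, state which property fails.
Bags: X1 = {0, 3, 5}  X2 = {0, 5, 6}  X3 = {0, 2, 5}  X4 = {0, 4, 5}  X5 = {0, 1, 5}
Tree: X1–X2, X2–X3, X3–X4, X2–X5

Yes; width 2.

Every vertex of G appears in some bag (union = {0, 1, 2, 3, 4, 5, 6}); every edge is covered by a bag; and for each vertex v the set of bags containing v is connected in the bag tree. The decomposition is therefore valid. The largest bag has 3 vertices, so the width is 2.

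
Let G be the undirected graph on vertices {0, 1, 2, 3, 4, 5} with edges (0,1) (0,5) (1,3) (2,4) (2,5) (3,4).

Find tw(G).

A width-2 tree decomposition is:
Bags: B1 = {1, 3, 4}  B2 = {1, 2, 4}  B3 = {1, 2, 5}  B4 = {0, 1, 5}
Tree: B1–B2, B2–B3, B3–B4
The largest bag has 3 vertices, giving width 2; this decomposition certifies tw(G) ≤ 2. The edges 1–3–4–2–5–0–1 form a cycle, so G is not a tree and its treewidth is at least 2. Combining the bounds, tw(G) = 2.

2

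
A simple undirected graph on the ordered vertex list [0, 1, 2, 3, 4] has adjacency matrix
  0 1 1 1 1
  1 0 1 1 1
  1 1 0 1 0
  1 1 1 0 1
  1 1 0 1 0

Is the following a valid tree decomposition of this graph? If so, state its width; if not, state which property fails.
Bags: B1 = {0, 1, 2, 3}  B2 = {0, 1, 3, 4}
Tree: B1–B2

Checking the three conditions: (i) the bags cover all of {0, 1, 2, 3, 4}; (ii) for each edge, some bag contains both endpoints; (iii) the bags containing any fixed vertex form a subtree. All hold, so the decomposition is valid with width 4 − 1 = 3.

Yes; width 3.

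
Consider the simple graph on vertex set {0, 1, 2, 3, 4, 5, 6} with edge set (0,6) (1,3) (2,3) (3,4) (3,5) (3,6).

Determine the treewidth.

A width-1 tree decomposition is:
Bags: B1 = {3, 5}  B2 = {2, 3}  B3 = {3, 6}  B4 = {0, 6}  B5 = {1, 3}  B6 = {3, 4}
Tree: B1–B2, B2–B3, B3–B4, B1–B5, B5–B6
Every bag has size at most 2, so the width is 2 − 1 = 1 and tw(G) ≤ 1. G has an edge, so its treewidth is at least 1. Therefore the treewidth is 1.

1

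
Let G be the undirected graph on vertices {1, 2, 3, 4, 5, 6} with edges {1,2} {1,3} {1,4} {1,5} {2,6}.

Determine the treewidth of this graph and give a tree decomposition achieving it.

Treewidth 1.
Bags: B1 = {2, 6}  B2 = {1, 2}  B3 = {1, 3}  B4 = {1, 4}  B5 = {1, 5}
Tree: B1–B2, B2–B3, B3–B4, B4–B5

Each bag holds 2 vertices, so the decomposition has width 1, which upper-bounds the treewidth. Since G has at least one edge (e.g. 6–2), it is not an edgeless graph, so tw(G) ≥ 1. Hence tw(G) = 1 exactly.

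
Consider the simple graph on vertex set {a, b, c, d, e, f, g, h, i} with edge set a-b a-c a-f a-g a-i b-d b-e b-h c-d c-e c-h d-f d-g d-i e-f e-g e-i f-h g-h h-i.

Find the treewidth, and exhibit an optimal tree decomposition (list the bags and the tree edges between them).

Treewidth 4.
Bags: B1 = {a, d, e, h, i}  B2 = {a, c, d, e, h}  B3 = {a, d, e, f, h}  B4 = {a, b, d, e, h}  B5 = {a, d, e, g, h}
Tree: B1–B2, B2–B3, B3–B4, B4–B5

The largest bag has 5 vertices, giving width 4; this decomposition certifies tw(G) ≤ 4. For the lower bound: the 5 vertex sets {d,i}, {c,h}, {e,f}, {a}, {b} are disjoint, each induces a connected subgraph, and every pair is joined by at least one edge of G. Contracting each set to a single vertex therefore yields K_{5} as a minor, and since treewidth is minor-monotone, tw(G) ≥ tw(K_{5}) = 4. Therefore the treewidth is 4.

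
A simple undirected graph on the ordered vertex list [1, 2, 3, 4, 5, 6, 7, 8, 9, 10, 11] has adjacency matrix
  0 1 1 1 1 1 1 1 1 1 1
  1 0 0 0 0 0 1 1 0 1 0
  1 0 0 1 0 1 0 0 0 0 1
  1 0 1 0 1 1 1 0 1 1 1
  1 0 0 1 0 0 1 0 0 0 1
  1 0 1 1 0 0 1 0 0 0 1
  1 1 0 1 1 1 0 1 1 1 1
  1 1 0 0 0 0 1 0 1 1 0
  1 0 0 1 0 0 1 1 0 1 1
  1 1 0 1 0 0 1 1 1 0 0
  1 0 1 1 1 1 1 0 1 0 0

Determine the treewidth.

4

A width-4 tree decomposition is:
Bags: B1 = {1, 4, 7, 9, 11}  B2 = {1, 4, 7, 9, 10}  B3 = {1, 7, 8, 9, 10}  B4 = {1, 4, 6, 7, 11}  B5 = {1, 3, 4, 6, 11}  B6 = {1, 4, 5, 7, 11}  B7 = {1, 2, 7, 8, 10}
Tree: B1–B2, B2–B3, B1–B4, B4–B5, B1–B6, B3–B7
The largest bag has 5 vertices, giving width 4; this decomposition certifies tw(G) ≤ 4. On the other hand G contains the 5-clique {1, 3, 4, 6, 11}. A clique must lie in a single bag of any decomposition, so no decomposition can have width below 4. Combining the bounds, tw(G) = 4.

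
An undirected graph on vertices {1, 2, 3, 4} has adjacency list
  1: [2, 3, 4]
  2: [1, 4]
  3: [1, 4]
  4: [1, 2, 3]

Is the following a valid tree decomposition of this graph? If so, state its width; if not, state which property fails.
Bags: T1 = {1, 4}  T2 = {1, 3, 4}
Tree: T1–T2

No — vertex 2 appears in no bag.

A tree decomposition must satisfy three properties: every vertex lies in some bag; for every edge, both endpoints lie together in some bag; and for every vertex, the bags containing it form a connected subtree. Here vertex 2 appears in no bag, so the decomposition is invalid.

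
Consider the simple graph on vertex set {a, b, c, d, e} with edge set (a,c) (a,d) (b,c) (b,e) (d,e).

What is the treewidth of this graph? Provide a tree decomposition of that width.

Every bag has size at most 3, so the width is 3 − 1 = 2 and tw(G) ≤ 2. For the lower bound, G contains the cycle c–a–d–e–b–c, so G is not a forest; only forests have treewidth ≤ 1, hence tw(G) ≥ 2. The upper and lower bounds meet at 2, so that is the treewidth.

Treewidth 2.
Bags: B1 = {a, c, d}  B2 = {c, d, e}  B3 = {b, c, e}
Tree: B1–B2, B2–B3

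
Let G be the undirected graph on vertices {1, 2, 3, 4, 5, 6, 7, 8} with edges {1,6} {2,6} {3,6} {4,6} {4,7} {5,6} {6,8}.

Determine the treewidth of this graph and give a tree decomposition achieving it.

Treewidth 1.
One such decomposition:
Bags: B1 = {6, 8}  B2 = {2, 6}  B3 = {4, 6}  B4 = {5, 6}  B5 = {4, 7}  B6 = {1, 6}  B7 = {3, 6}
Tree: B1–B2, B2–B3, B3–B4, B3–B5, B4–B6, B1–B7

Every bag has size at most 2, so the width is 2 − 1 = 1 and tw(G) ≤ 1. Any graph with an edge has treewidth ≥ 1, and G has the edge 6–8. Therefore the treewidth is 1.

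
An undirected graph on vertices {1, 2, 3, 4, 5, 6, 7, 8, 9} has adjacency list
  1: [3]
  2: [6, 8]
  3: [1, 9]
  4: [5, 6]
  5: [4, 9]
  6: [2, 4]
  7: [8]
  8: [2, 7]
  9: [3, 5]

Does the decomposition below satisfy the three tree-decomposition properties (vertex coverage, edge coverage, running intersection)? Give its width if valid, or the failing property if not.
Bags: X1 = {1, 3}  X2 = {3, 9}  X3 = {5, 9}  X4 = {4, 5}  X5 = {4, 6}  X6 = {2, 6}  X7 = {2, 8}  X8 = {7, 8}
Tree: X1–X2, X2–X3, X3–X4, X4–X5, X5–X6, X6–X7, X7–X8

Yes; width 1.

Vertex coverage: the bags together contain {1, 2, 3, 4, 5, 6, 7, 8, 9}, the full vertex set. Edge coverage: each edge of G has both endpoints in at least one bag. Running intersection: for every vertex, the bags containing it form a connected subtree. All three properties hold, so this is a valid tree decomposition of width max|bag| − 1 = 1, and hence tw(G) ≤ 1.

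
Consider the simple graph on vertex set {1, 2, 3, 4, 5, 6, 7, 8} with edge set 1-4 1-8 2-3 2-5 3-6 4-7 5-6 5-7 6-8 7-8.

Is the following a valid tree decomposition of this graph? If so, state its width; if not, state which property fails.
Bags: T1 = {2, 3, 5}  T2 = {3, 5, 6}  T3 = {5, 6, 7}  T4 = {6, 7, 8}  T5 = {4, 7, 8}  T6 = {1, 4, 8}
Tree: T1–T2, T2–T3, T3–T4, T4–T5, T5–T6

Yes; width 2.

Vertex coverage: the bags together contain {1, 2, 3, 4, 5, 6, 7, 8}, the full vertex set. Edge coverage: each edge of G has both endpoints in at least one bag. Running intersection: for every vertex, the bags containing it form a connected subtree. All three properties hold, so this is a valid tree decomposition of width max|bag| − 1 = 2, and hence tw(G) ≤ 2.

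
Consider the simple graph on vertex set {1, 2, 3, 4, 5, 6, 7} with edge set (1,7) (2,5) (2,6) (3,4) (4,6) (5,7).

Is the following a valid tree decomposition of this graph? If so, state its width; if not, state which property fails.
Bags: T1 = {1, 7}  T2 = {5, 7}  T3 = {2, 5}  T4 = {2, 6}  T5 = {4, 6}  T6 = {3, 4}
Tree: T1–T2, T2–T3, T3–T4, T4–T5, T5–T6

Checking the three conditions: (i) the bags cover all of {1, 2, 3, 4, 5, 6, 7}; (ii) for each edge, some bag contains both endpoints; (iii) the bags containing any fixed vertex form a subtree. All hold, so the decomposition is valid with width 2 − 1 = 1.

Yes; width 1.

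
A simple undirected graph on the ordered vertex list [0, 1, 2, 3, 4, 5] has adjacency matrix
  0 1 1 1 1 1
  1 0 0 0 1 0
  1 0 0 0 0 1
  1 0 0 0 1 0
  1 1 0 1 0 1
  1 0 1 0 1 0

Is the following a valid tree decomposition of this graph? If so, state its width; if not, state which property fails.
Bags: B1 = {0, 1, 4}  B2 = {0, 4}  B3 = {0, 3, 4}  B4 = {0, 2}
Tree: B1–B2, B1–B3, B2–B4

A tree decomposition must satisfy three properties: every vertex lies in some bag; for every edge, both endpoints lie together in some bag; and for every vertex, the bags containing it form a connected subtree. Here vertex 5 appears in no bag, so the decomposition is invalid.

No — vertex 5 appears in no bag.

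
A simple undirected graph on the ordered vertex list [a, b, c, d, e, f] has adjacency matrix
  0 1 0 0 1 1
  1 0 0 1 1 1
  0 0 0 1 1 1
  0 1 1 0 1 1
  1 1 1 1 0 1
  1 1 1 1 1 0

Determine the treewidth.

A width-3 tree decomposition is:
Bags: B1 = {c, d, e, f}  B2 = {b, d, e, f}  B3 = {a, b, e, f}
Tree: B1–B2, B2–B3
Each bag holds 4 vertices, so the decomposition has width 3, which upper-bounds the treewidth. For the lower bound, the 4 vertices {c, d, e, f} are pairwise adjacent, and any tree decomposition puts a clique entirely inside one bag — forcing width ≥ 3. The upper and lower bounds meet at 3, so that is the treewidth.

3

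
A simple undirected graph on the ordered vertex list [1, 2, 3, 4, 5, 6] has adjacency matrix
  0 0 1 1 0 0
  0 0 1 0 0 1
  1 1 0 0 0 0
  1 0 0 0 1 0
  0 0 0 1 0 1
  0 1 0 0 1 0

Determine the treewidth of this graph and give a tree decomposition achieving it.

Treewidth 2.
One such decomposition:
Bags: B1 = {1, 2, 3}  B2 = {1, 2, 6}  B3 = {1, 5, 6}  B4 = {1, 4, 5}
Tree: B1–B2, B2–B3, B3–B4

Each bag holds 3 vertices, so the decomposition has width 2, which upper-bounds the treewidth. For the lower bound, G contains the cycle 1–3–2–6–5–4–1, so G is not a forest; only forests have treewidth ≤ 1, hence tw(G) ≥ 2. Combining the bounds, tw(G) = 2.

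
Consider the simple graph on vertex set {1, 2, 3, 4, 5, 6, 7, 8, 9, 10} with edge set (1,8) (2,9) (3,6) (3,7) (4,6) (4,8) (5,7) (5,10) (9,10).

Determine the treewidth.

1

A width-1 tree decomposition is:
Bags: B1 = {2, 9}  B2 = {9, 10}  B3 = {5, 10}  B4 = {5, 7}  B5 = {3, 7}  B6 = {3, 6}  B7 = {4, 6}  B8 = {4, 8}  B9 = {1, 8}
Tree: B1–B2, B2–B3, B3–B4, B4–B5, B5–B6, B6–B7, B7–B8, B8–B9
Every bag has size at most 2, so the width is 2 − 1 = 1 and tw(G) ≤ 1. Since G has at least one edge (e.g. 2–9), it is not an edgeless graph, so tw(G) ≥ 1. Therefore the treewidth is 1.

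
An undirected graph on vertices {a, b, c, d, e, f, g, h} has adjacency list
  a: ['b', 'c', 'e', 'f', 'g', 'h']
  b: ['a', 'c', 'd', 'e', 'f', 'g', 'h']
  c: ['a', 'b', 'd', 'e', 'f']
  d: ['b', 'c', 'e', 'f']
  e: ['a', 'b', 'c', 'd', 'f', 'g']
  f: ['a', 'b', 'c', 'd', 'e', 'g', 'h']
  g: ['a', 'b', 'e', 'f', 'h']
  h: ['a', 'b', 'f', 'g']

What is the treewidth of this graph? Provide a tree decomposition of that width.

Treewidth 4.
One optimal decomposition is:
Bags: B1 = {a, b, c, e, f}  B2 = {a, b, e, f, g}  B3 = {a, b, f, g, h}  B4 = {b, c, d, e, f}
Tree: B1–B2, B2–B3, B1–B4

Every bag has size at most 5, so the width is 5 − 1 = 4 and tw(G) ≤ 4. Conversely, {b, c, d, e, f} is a clique of size 5, and the vertices of any clique must share a bag in every tree decomposition; so some bag has ≥ 5 vertices and tw(G) ≥ 4. Combining the bounds, tw(G) = 4.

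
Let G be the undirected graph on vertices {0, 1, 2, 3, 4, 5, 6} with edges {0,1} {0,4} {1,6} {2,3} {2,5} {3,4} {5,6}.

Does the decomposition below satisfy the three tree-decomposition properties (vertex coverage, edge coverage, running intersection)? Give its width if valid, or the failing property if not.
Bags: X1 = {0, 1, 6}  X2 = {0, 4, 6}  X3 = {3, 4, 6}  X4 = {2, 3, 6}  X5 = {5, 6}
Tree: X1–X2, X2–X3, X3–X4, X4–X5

A tree decomposition must satisfy three properties: every vertex lies in some bag; for every edge, both endpoints lie together in some bag; and for every vertex, the bags containing it form a connected subtree. Here edge (2,5) lies in no bag, so the decomposition is invalid.

No — edge (2,5) lies in no bag.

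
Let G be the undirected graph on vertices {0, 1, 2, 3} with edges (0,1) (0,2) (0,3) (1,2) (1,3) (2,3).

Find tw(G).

A width-3 tree decomposition is:
Bags: B1 = {0, 1, 2, 3}
Tree: (single bag)
A single bag containing all 4 vertices is trivially a valid decomposition of width 3. For the lower bound, the 4 vertices {0, 1, 2, 3} are pairwise adjacent, and any tree decomposition puts a clique entirely inside one bag — forcing width ≥ 3. Hence tw(G) = 3 exactly.

3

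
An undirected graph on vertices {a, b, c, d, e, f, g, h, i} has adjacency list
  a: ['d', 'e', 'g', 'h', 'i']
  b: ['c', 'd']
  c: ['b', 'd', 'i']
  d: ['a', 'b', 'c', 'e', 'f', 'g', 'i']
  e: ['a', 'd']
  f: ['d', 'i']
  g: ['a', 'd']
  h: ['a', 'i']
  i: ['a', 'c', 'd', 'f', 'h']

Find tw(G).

A width-2 tree decomposition is:
Bags: B1 = {a, d, i}  B2 = {a, d, g}  B3 = {d, f, i}  B4 = {c, d, i}  B5 = {a, h, i}  B6 = {a, d, e}  B7 = {b, c, d}
Tree: B1–B2, B1–B3, B3–B4, B1–B5, B1–B6, B4–B7
The largest bag has 3 vertices, giving width 2; this decomposition certifies tw(G) ≤ 2. Conversely, {a, d, g} is a clique of size 3, and the vertices of any clique must share a bag in every tree decomposition; so some bag has ≥ 3 vertices and tw(G) ≥ 2. Hence tw(G) = 2 exactly.

2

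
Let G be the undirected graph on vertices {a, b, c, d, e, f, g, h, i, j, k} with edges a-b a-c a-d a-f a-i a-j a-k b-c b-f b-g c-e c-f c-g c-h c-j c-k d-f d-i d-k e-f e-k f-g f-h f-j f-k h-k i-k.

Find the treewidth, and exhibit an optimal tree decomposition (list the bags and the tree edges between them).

The largest bag has 4 vertices, giving width 3; this decomposition certifies tw(G) ≤ 3. For the lower bound, the 4 vertices {a, d, f, k} are pairwise adjacent, and any tree decomposition puts a clique entirely inside one bag — forcing width ≥ 3. Combining the bounds, tw(G) = 3.

Treewidth 3.
Bags: B1 = {a, c, f, j}  B2 = {a, c, f, k}  B3 = {c, e, f, k}  B4 = {a, d, f, k}  B5 = {a, d, i, k}  B6 = {a, b, c, f}  B7 = {c, f, h, k}  B8 = {b, c, f, g}
Tree: B1–B2, B2–B3, B2–B4, B4–B5, B2–B6, B3–B7, B6–B8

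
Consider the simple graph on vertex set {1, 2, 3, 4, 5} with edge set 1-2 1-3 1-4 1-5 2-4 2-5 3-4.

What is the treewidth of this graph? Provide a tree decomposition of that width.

The largest bag has 3 vertices, giving width 2; this decomposition certifies tw(G) ≤ 2. Conversely, {1, 2, 4} is a clique of size 3, and the vertices of any clique must share a bag in every tree decomposition; so some bag has ≥ 3 vertices and tw(G) ≥ 2. Therefore the treewidth is 2.

Treewidth 2.
One such decomposition:
Bags: B1 = {1, 2, 5}  B2 = {1, 2, 4}  B3 = {1, 3, 4}
Tree: B1–B2, B2–B3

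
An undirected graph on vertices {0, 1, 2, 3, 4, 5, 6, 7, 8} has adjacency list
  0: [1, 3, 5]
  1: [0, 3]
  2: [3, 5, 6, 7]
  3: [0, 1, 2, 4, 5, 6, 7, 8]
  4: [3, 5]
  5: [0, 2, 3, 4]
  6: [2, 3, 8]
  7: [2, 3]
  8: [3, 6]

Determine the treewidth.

A width-2 tree decomposition is:
Bags: B1 = {3, 6, 8}  B2 = {2, 3, 6}  B3 = {2, 3, 5}  B4 = {0, 3, 5}  B5 = {3, 4, 5}  B6 = {0, 1, 3}  B7 = {2, 3, 7}
Tree: B1–B2, B2–B3, B3–B4, B4–B5, B4–B6, B3–B7
The largest bag has 3 vertices, giving width 2; this decomposition certifies tw(G) ≤ 2. For the lower bound, the 3 vertices {0, 1, 3} are pairwise adjacent, and any tree decomposition puts a clique entirely inside one bag — forcing width ≥ 2. Therefore the treewidth is 2.

2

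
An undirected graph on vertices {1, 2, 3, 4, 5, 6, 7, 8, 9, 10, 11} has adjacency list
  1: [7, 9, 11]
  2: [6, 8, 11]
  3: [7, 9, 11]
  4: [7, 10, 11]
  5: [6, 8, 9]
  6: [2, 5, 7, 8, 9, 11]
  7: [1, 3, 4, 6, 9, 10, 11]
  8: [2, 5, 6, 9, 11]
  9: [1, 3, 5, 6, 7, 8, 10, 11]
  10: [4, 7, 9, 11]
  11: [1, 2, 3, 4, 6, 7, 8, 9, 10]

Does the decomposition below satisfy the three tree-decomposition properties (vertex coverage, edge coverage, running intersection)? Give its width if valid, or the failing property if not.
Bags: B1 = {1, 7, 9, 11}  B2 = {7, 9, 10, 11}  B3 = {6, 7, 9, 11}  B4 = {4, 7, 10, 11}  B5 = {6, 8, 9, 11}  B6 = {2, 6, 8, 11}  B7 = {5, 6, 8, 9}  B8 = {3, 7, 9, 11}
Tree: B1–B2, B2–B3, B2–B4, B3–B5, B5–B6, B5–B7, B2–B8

Yes; width 3.

Every vertex of G appears in some bag (union = {1, 2, 3, 4, 5, 6, 7, 8, 9, 10, 11}); every edge is covered by a bag; and for each vertex v the set of bags containing v is connected in the bag tree. The decomposition is therefore valid. The largest bag has 4 vertices, so the width is 3.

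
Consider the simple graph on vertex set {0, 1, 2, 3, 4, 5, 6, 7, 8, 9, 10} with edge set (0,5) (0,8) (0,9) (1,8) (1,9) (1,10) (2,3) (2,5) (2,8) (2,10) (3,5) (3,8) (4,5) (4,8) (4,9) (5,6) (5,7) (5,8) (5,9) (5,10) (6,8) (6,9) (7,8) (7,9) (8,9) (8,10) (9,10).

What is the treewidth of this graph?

A width-3 tree decomposition is:
Bags: B1 = {4, 5, 8, 9}  B2 = {5, 8, 9, 10}  B3 = {0, 5, 8, 9}  B4 = {2, 5, 8, 10}  B5 = {1, 8, 9, 10}  B6 = {2, 3, 5, 8}  B7 = {5, 6, 8, 9}  B8 = {5, 7, 8, 9}
Tree: B1–B2, B1–B3, B2–B4, B2–B5, B4–B6, B3–B7, B1–B8
Every bag has size at most 4, so the width is 4 − 1 = 3 and tw(G) ≤ 3. On the other hand G contains the 4-clique {1, 8, 9, 10}. A clique must lie in a single bag of any decomposition, so no decomposition can have width below 3. Therefore the treewidth is 3.

3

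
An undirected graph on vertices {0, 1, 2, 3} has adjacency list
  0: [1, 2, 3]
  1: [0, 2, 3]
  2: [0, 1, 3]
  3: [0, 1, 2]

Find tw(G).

3

A width-3 tree decomposition is:
Bags: B1 = {0, 1, 2, 3}
Tree: (single bag)
A single bag containing all 4 vertices is trivially a valid decomposition of width 3. Conversely, {0, 1, 2, 3} is a clique of size 4, and the vertices of any clique must share a bag in every tree decomposition; so some bag has ≥ 4 vertices and tw(G) ≥ 3. The upper and lower bounds meet at 3, so that is the treewidth.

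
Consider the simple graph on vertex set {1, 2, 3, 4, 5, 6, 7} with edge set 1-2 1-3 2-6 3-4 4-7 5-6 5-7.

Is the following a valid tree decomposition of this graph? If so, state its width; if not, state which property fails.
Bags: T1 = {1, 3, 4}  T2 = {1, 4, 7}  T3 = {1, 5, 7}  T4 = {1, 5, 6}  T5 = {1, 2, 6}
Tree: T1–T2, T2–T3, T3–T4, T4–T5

Yes; width 2.

Vertex coverage: the bags together contain {1, 2, 3, 4, 5, 6, 7}, the full vertex set. Edge coverage: each edge of G has both endpoints in at least one bag. Running intersection: for every vertex, the bags containing it form a connected subtree. All three properties hold, so this is a valid tree decomposition of width max|bag| − 1 = 2, and hence tw(G) ≤ 2.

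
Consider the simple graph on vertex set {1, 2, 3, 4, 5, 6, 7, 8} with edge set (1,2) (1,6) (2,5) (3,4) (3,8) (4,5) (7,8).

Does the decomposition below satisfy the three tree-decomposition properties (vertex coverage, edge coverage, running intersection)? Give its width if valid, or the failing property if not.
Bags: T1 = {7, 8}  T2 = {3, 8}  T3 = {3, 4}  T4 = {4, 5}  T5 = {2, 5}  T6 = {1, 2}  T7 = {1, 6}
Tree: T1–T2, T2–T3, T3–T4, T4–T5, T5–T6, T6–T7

Yes; width 1.

Vertex coverage: the bags together contain {1, 2, 3, 4, 5, 6, 7, 8}, the full vertex set. Edge coverage: each edge of G has both endpoints in at least one bag. Running intersection: for every vertex, the bags containing it form a connected subtree. All three properties hold, so this is a valid tree decomposition of width max|bag| − 1 = 1, and hence tw(G) ≤ 1.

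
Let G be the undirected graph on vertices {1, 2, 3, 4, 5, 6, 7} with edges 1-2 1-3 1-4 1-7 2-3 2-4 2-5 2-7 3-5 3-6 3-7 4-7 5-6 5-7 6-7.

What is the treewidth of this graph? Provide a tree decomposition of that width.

The largest bag has 4 vertices, giving width 3; this decomposition certifies tw(G) ≤ 3. Conversely, {1, 2, 3, 7} is a clique of size 4, and the vertices of any clique must share a bag in every tree decomposition; so some bag has ≥ 4 vertices and tw(G) ≥ 3. Hence tw(G) = 3 exactly.

Treewidth 3.
One optimal decomposition is:
Bags: B1 = {2, 3, 5, 7}  B2 = {3, 5, 6, 7}  B3 = {1, 2, 3, 7}  B4 = {1, 2, 4, 7}
Tree: B1–B2, B1–B3, B3–B4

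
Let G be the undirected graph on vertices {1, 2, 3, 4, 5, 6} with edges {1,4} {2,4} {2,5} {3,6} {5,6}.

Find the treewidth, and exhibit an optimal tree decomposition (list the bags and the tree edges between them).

Treewidth 1.
One such decomposition:
Bags: B1 = {3, 6}  B2 = {5, 6}  B3 = {2, 5}  B4 = {2, 4}  B5 = {1, 4}
Tree: B1–B2, B2–B3, B3–B4, B4–B5

Every bag has size at most 2, so the width is 2 − 1 = 1 and tw(G) ≤ 1. Any graph with an edge has treewidth ≥ 1, and G has the edge 3–6. The upper and lower bounds meet at 1, so that is the treewidth.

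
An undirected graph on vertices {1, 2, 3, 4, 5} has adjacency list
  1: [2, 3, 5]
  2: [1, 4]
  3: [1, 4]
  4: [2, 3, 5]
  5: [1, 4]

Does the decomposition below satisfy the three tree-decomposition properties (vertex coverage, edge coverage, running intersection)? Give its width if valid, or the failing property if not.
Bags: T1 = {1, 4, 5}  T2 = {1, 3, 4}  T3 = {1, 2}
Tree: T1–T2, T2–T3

No — edge (4,2) lies in no bag.

A tree decomposition must satisfy three properties: every vertex lies in some bag; for every edge, both endpoints lie together in some bag; and for every vertex, the bags containing it form a connected subtree. Here edge (4,2) lies in no bag, so the decomposition is invalid.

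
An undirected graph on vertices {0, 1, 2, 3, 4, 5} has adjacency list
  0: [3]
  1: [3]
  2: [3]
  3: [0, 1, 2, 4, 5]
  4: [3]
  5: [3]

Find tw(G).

A width-1 tree decomposition is:
Bags: B1 = {2, 3}  B2 = {0, 3}  B3 = {3, 4}  B4 = {3, 5}  B5 = {1, 3}
Tree: B1–B2, B2–B3, B3–B4, B4–B5
The largest bag has 2 vertices, giving width 1; this decomposition certifies tw(G) ≤ 1. Since G has at least one edge (e.g. 2–3), it is not an edgeless graph, so tw(G) ≥ 1. The upper and lower bounds meet at 1, so that is the treewidth.

1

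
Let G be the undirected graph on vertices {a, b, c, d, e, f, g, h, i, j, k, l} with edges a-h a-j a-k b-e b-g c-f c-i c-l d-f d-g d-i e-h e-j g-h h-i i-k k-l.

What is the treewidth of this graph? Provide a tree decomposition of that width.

Every bag has size at most 4, so the width is 4 − 1 = 3 and tw(G) ≤ 3. For the lower bound: the 4 vertex sets {b,e,j}, {g}, {h}, {a,d,i,k} are disjoint, each induces a connected subgraph, and every pair is joined by at least one edge of G. Contracting each set to a single vertex therefore yields K_{4} as a minor, and since treewidth is minor-monotone, tw(G) ≥ tw(K_{4}) = 3. Therefore the treewidth is 3.

Treewidth 3.
One optimal decomposition is:
Bags: B1 = {b, e, g, j}  B2 = {e, g, h, j}  B3 = {a, g, h, j}  B4 = {a, d, g, h}  B5 = {a, d, h, i}  B6 = {a, d, i, k}  B7 = {d, f, i, k}  B8 = {c, f, i, k}  B9 = {c, f, k, l}
Tree: B1–B2, B2–B3, B3–B4, B4–B5, B5–B6, B6–B7, B7–B8, B8–B9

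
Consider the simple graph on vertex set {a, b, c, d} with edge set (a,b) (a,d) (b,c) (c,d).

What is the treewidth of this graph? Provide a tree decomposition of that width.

Every bag has size at most 3, so the width is 3 − 1 = 2 and tw(G) ≤ 2. For the lower bound, G contains the cycle a–b–c–d–a, so G is not a forest; only forests have treewidth ≤ 1, hence tw(G) ≥ 2. Hence tw(G) = 2 exactly.

Treewidth 2.
Bags: B1 = {a, b, c}  B2 = {a, c, d}
Tree: B1–B2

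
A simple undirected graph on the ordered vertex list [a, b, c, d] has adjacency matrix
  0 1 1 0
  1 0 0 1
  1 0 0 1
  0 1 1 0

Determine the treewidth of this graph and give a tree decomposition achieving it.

Each bag holds 3 vertices, so the decomposition has width 2, which upper-bounds the treewidth. For the lower bound, G contains the cycle a–b–d–c–a, so G is not a forest; only forests have treewidth ≤ 1, hence tw(G) ≥ 2. The upper and lower bounds meet at 2, so that is the treewidth.

Treewidth 2.
One such decomposition:
Bags: B1 = {a, b, d}  B2 = {a, c, d}
Tree: B1–B2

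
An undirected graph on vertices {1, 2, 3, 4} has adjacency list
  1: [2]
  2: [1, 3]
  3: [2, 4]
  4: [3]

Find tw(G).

1

A width-1 tree decomposition is:
Bags: B1 = {1, 2}  B2 = {2, 3}  B3 = {3, 4}
Tree: B1–B2, B2–B3
Every bag has size at most 2, so the width is 2 − 1 = 1 and tw(G) ≤ 1. Any graph with an edge has treewidth ≥ 1, and G has the edge 1–2. Hence tw(G) = 1 exactly.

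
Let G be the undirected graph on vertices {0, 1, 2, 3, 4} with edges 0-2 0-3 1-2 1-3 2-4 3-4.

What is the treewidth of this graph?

A width-2 tree decomposition is:
Bags: B1 = {2, 3, 4}  B2 = {1, 2, 3}  B3 = {0, 2, 3}
Tree: B1–B2, B2–B3
Every bag has size at most 3, so the width is 3 − 1 = 2 and tw(G) ≤ 2. The edges 2–4–3–1–2 form a cycle, so G is not a tree and its treewidth is at least 2. The upper and lower bounds meet at 2, so that is the treewidth.

2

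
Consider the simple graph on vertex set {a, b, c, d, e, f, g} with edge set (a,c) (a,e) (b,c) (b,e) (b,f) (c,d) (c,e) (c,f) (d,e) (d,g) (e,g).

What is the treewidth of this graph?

A width-2 tree decomposition is:
Bags: B1 = {c, d, e}  B2 = {d, e, g}  B3 = {b, c, e}  B4 = {b, c, f}  B5 = {a, c, e}
Tree: B1–B2, B1–B3, B3–B4, B3–B5
The largest bag has 3 vertices, giving width 2; this decomposition certifies tw(G) ≤ 2. On the other hand G contains the 3-clique {d, e, g}. A clique must lie in a single bag of any decomposition, so no decomposition can have width below 2. The upper and lower bounds meet at 2, so that is the treewidth.

2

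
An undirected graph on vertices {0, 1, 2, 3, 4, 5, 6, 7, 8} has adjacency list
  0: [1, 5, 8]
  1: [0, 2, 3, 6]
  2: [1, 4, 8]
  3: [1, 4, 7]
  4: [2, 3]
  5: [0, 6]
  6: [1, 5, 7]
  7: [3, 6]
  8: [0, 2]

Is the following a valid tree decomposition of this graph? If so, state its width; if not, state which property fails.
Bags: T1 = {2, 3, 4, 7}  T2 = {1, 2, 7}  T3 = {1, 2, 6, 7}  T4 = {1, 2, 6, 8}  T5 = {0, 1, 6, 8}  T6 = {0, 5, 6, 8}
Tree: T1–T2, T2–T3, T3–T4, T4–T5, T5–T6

A tree decomposition must satisfy three properties: every vertex lies in some bag; for every edge, both endpoints lie together in some bag; and for every vertex, the bags containing it form a connected subtree. Here edge (3,1) lies in no bag, so the decomposition is invalid.

No — edge (3,1) lies in no bag.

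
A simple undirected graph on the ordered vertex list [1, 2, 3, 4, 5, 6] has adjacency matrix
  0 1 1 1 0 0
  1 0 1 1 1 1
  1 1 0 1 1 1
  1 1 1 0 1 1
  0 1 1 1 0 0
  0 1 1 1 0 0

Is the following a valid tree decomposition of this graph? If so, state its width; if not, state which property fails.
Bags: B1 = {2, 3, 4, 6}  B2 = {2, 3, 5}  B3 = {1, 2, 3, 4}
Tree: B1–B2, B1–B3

No — edge (4,5) lies in no bag.

A tree decomposition must satisfy three properties: every vertex lies in some bag; for every edge, both endpoints lie together in some bag; and for every vertex, the bags containing it form a connected subtree. Here edge (4,5) lies in no bag, so the decomposition is invalid.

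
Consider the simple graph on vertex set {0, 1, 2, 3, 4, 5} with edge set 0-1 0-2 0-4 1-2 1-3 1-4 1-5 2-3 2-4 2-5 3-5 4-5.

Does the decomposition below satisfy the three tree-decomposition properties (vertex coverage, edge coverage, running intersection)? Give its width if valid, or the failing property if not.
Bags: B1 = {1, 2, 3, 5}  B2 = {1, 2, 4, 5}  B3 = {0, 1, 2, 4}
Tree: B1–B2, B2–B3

Every vertex of G appears in some bag (union = {0, 1, 2, 3, 4, 5}); every edge is covered by a bag; and for each vertex v the set of bags containing v is connected in the bag tree. The decomposition is therefore valid. The largest bag has 4 vertices, so the width is 3.

Yes; width 3.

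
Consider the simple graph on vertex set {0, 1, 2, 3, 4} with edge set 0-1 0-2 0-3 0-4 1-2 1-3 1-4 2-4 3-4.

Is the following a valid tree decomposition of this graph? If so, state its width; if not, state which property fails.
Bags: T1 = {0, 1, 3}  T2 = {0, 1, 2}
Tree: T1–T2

No — vertex 4 appears in no bag.

A tree decomposition must satisfy three properties: every vertex lies in some bag; for every edge, both endpoints lie together in some bag; and for every vertex, the bags containing it form a connected subtree. Here vertex 4 appears in no bag, so the decomposition is invalid.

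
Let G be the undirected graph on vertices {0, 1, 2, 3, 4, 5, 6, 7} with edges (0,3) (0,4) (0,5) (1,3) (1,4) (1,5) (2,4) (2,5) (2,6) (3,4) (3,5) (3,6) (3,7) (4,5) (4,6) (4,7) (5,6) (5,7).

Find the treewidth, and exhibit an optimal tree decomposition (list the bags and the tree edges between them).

Every bag has size at most 4, so the width is 4 − 1 = 3 and tw(G) ≤ 3. On the other hand G contains the 4-clique {2, 4, 5, 6}. A clique must lie in a single bag of any decomposition, so no decomposition can have width below 3. The upper and lower bounds meet at 3, so that is the treewidth.

Treewidth 3.
Bags: B1 = {3, 4, 5, 6}  B2 = {2, 4, 5, 6}  B3 = {3, 4, 5, 7}  B4 = {0, 3, 4, 5}  B5 = {1, 3, 4, 5}
Tree: B1–B2, B1–B3, B1–B4, B1–B5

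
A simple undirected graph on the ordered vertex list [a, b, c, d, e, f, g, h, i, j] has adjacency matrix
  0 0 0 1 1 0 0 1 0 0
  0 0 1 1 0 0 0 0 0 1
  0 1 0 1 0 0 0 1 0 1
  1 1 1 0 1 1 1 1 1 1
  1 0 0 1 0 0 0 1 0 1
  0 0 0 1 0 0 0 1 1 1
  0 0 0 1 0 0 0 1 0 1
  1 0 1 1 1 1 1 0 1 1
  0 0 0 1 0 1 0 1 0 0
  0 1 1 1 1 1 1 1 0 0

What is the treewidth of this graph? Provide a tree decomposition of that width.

Treewidth 3.
Bags: B1 = {d, e, h, j}  B2 = {c, d, h, j}  B3 = {a, d, e, h}  B4 = {d, f, h, j}  B5 = {b, c, d, j}  B6 = {d, f, h, i}  B7 = {d, g, h, j}
Tree: B1–B2, B1–B3, B2–B4, B2–B5, B4–B6, B1–B7

Every bag has size at most 4, so the width is 4 − 1 = 3 and tw(G) ≤ 3. For the lower bound, the 4 vertices {d, g, h, j} are pairwise adjacent, and any tree decomposition puts a clique entirely inside one bag — forcing width ≥ 3. Therefore the treewidth is 3.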